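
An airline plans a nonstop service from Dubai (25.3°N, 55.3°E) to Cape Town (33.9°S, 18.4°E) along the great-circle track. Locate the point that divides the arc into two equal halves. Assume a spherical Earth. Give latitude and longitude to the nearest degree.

From cos δ = sin φ₁ sin φ₂ + cos φ₁ cos φ₂ cos Δλ, the central angle is δ ≈ 1.201 rad (68.8°).
Interpolate at f = 1/2 with slerp weights a = sin((1−f)δ)/sin δ ≈ 0.606, b = sin(fδ)/sin δ ≈ 0.606.
p = a·p₁ + b·p₂ ≈ (0.789, 0.609, -0.079); φ = arcsin(p_z) ≈ -4.53°, λ = atan2(p_y, p_x) ≈ 37.67°.

≈ (5°S, 38°E)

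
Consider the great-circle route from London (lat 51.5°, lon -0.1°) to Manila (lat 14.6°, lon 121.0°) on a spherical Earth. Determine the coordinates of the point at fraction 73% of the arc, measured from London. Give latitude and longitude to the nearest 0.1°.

The haversine formula gives a central angle δ ≈ 1.685 rad (96.5°) between the endpoints.
Interpolate at f = 0.73 with slerp weights a = sin((1−f)δ)/sin δ ≈ 0.442, b = sin(fδ)/sin δ ≈ 0.949.
p = a·p₁ + b·p₂ ≈ (-0.197, 0.786, 0.585); φ = arcsin(p_z) ≈ 35.82°, λ = atan2(p_y, p_x) ≈ 104.10°.

≈ lat 35.8°, lon 104.1°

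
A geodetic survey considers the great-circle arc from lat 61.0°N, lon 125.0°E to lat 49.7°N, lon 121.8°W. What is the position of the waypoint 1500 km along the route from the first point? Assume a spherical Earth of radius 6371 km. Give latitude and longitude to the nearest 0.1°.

≈ lat 68.5°N, lon 151.8°E

The haversine formula gives a central angle δ ≈ 0.996 rad (57.1°) between the endpoints. The total great-circle distance is δ·R ≈ 0.996 × 6371 ≈ 6347 km, so the target fraction is f = 1500/6347 ≈ 0.236.
Interpolate at f ≈ 0.236 with slerp weights a = sin((1−f)δ)/sin δ ≈ 0.821, b = sin(fδ)/sin δ ≈ 0.278.
p = a·p₁ + b·p₂ ≈ (-0.323, 0.173, 0.930); φ = arcsin(p_z) ≈ 68.49°, λ = atan2(p_y, p_x) ≈ 151.78°.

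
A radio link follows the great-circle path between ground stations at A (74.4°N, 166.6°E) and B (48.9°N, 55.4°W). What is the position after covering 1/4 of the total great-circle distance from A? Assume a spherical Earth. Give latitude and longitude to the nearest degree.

≈ (82°N, 134°W)

Convert each endpoint to a unit vector on the sphere (x = cos φ cos λ, y = cos φ sin λ, z = sin φ).
The central angle between the endpoints is δ = arccos(p₁·p₂) ≈ 0.934 rad (53.5°).
Interpolate at f = 1/4 with slerp weights a = sin((1−f)δ)/sin δ ≈ 0.802, b = sin(fδ)/sin δ ≈ 0.288.
p = a·p₁ + b·p₂ ≈ (-0.102, -0.106, 0.989); φ = arcsin(p_z) ≈ 81.54°, λ = atan2(p_y, p_x) ≈ -134.05°.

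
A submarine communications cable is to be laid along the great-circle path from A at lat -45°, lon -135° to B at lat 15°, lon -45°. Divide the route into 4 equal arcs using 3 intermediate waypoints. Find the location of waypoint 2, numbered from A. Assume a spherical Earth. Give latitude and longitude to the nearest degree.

From cos δ = sin φ₁ sin φ₂ + cos φ₁ cos φ₂ cos Δλ, the central angle is δ ≈ 1.755 rad (100.5°).
Interpolate at f = 2/4 with slerp weights a = sin((1−f)δ)/sin δ ≈ 0.782, b = sin(fδ)/sin δ ≈ 0.782.
p = a·p₁ + b·p₂ ≈ (0.143, -0.925, -0.351); φ = arcsin(p_z) ≈ -20.53°, λ = atan2(p_y, p_x) ≈ -81.21°.

≈ lat -21°, lon -81°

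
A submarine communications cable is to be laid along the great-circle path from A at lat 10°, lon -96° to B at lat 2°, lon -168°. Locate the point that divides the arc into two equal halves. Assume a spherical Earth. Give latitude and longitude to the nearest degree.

≈ lat 7°, lon -132°

Write both endpoints as unit vectors p₁, p₂ with components (cos φ cos λ, cos φ sin λ, sin φ).
The central angle between the endpoints is δ = arccos(p₁·p₂) ≈ 1.255 rad (71.9°).
Interpolate at f = 1/2 with slerp weights a = sin((1−f)δ)/sin δ ≈ 0.618, b = sin(fδ)/sin δ ≈ 0.618.
p = a·p₁ + b·p₂ ≈ (-0.667, -0.733, 0.129); φ = arcsin(p_z) ≈ 7.40°, λ = atan2(p_y, p_x) ≈ -132.31°.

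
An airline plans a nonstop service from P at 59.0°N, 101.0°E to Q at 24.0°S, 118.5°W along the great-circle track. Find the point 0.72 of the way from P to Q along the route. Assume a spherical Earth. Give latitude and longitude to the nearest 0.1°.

Convert each endpoint to a unit vector on the sphere (x = cos φ cos λ, y = cos φ sin λ, z = sin φ).
The central angle between the endpoints is δ = arccos(p₁·p₂) ≈ 2.363 rad (135.4°).
Interpolate at f = 0.72 with slerp weights a = sin((1−f)δ)/sin δ ≈ 0.875, b = sin(fδ)/sin δ ≈ 1.411.
p = a·p₁ + b·p₂ ≈ (-0.701, -0.691, 0.176); φ = arcsin(p_z) ≈ 10.11°, λ = atan2(p_y, p_x) ≈ -135.42°.

≈ 10.1°N, 135.4°W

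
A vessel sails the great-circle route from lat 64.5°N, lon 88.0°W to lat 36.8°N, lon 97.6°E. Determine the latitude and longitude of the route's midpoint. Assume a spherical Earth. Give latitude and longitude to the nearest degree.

≈ lat 76°N, lon 104°E

Convert each endpoint to a unit vector on the sphere (x = cos φ cos λ, y = cos φ sin λ, z = sin φ).
The central angle between the endpoints is δ = arccos(p₁·p₂) ≈ 1.372 rad (78.6°).
Interpolate at f = 1/2 with slerp weights a = sin((1−f)δ)/sin δ ≈ 0.646, b = sin(fδ)/sin δ ≈ 0.646.
p = a·p₁ + b·p₂ ≈ (-0.059, 0.235, 0.970); φ = arcsin(p_z) ≈ 75.99°, λ = atan2(p_y, p_x) ≈ 104.04°.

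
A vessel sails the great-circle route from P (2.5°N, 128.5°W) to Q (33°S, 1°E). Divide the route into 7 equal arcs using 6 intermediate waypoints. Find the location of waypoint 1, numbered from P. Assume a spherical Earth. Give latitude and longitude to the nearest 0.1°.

≈ (8.6°S, 114.7°W)

The haversine formula gives a central angle δ ≈ 2.161 rad (123.8°) between the endpoints.
Interpolate at f = 1/7 with slerp weights a = sin((1−f)δ)/sin δ ≈ 1.156, b = sin(fδ)/sin δ ≈ 0.366.
p = a·p₁ + b·p₂ ≈ (-0.412, -0.899, -0.149); φ = arcsin(p_z) ≈ -8.56°, λ = atan2(p_y, p_x) ≈ -114.65°.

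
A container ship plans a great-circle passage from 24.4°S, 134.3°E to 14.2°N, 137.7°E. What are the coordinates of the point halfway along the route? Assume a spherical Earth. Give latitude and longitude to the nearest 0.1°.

From cos δ = sin φ₁ sin φ₂ + cos φ₁ cos φ₂ cos Δλ, the central angle is δ ≈ 0.676 rad (38.7°).
Interpolate at f = 1/2 with slerp weights a = sin((1−f)δ)/sin δ ≈ 0.530, b = sin(fδ)/sin δ ≈ 0.530.
p = a·p₁ + b·p₂ ≈ (-0.717, 0.691, -0.089); φ = arcsin(p_z) ≈ -5.10°, λ = atan2(p_y, p_x) ≈ 136.05°.

≈ 5.1°S, 136.1°E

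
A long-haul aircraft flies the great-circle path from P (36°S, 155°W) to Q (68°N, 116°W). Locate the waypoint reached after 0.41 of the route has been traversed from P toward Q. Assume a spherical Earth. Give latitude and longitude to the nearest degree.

≈ (7°N, 145°W)

Convert each endpoint to a unit vector on the sphere (x = cos φ cos λ, y = cos φ sin λ, z = sin φ).
The central angle between the endpoints is δ = arccos(p₁·p₂) ≈ 1.885 rad (108.0°).
Interpolate at f = 0.41 with slerp weights a = sin((1−f)δ)/sin δ ≈ 0.943, b = sin(fδ)/sin δ ≈ 0.734.
p = a·p₁ + b·p₂ ≈ (-0.812, -0.570, 0.127); φ = arcsin(p_z) ≈ 7.27°, λ = atan2(p_y, p_x) ≈ -144.95°.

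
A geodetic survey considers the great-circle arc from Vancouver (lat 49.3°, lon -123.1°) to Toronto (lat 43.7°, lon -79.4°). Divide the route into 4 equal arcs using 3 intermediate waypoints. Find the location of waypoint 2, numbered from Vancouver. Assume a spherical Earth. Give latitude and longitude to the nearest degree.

≈ lat 49°, lon -100°

Convert each endpoint to a unit vector on the sphere (x = cos φ cos λ, y = cos φ sin λ, z = sin φ).
The central angle between the endpoints is δ = arccos(p₁·p₂) ≈ 0.526 rad (30.2°).
Interpolate at f = 2/4 with slerp weights a = sin((1−f)δ)/sin δ ≈ 0.518, b = sin(fδ)/sin δ ≈ 0.518.
p = a·p₁ + b·p₂ ≈ (-0.116, -0.651, 0.750); φ = arcsin(p_z) ≈ 48.62°, λ = atan2(p_y, p_x) ≈ -100.07°.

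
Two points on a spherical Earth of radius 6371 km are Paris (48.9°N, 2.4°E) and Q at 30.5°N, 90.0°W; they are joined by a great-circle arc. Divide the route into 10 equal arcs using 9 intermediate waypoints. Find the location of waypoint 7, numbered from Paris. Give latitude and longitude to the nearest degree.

The haversine formula gives a central angle δ ≈ 1.204 rad (69.0°) between the endpoints.
Interpolate at f = 7/10 with slerp weights a = sin((1−f)δ)/sin δ ≈ 0.379, b = sin(fδ)/sin δ ≈ 0.800.
p = a·p₁ + b·p₂ ≈ (0.249, -0.679, 0.691); φ = arcsin(p_z) ≈ 43.72°, λ = atan2(p_y, p_x) ≈ -69.88°.

≈ 44°N, 70°W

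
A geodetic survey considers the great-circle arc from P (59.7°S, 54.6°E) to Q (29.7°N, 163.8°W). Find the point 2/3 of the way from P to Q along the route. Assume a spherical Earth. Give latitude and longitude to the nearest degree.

≈ (12°S, 175°E)

Convert each endpoint to a unit vector on the sphere (x = cos φ cos λ, y = cos φ sin λ, z = sin φ).
The central angle between the endpoints is δ = arccos(p₁·p₂) ≈ 2.452 rad (140.5°).
Interpolate at f = 2/3 with slerp weights a = sin((1−f)δ)/sin δ ≈ 1.146, b = sin(fδ)/sin δ ≈ 1.568.
p = a·p₁ + b·p₂ ≈ (-0.973, 0.091, -0.212); φ = arcsin(p_z) ≈ -12.26°, λ = atan2(p_y, p_x) ≈ 174.65°.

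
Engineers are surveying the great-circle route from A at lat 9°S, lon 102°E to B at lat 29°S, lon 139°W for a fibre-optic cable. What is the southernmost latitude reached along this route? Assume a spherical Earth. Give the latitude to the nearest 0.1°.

The great circle lies in the plane with unit normal n̂ = (p₁ × p₂)/|p₁ × p₂|.
Here n̂_z ≈ +0.804; the vertex latitude is φ_max = arccos|n̂_z| ≈ 36.5°.
Check via Clairaut: cos φ_max = |cos φ₁| · sin C = cos(9.0°)·sin(125.5°) ≈ 0.804, again giving ≈ 36.5°.

≈ 36.5°S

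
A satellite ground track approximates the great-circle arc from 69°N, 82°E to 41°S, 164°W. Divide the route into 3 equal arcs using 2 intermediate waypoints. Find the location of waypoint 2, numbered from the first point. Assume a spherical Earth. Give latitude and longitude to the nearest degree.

≈ 1°N, 176°E

Write both endpoints as unit vectors p₁, p₂ with components (cos φ cos λ, cos φ sin λ, sin φ).
The central angle between the endpoints is δ = arccos(p₁·p₂) ≈ 2.378 rad (136.3°).
Interpolate at f = 2/3 with slerp weights a = sin((1−f)δ)/sin δ ≈ 1.030, b = sin(fδ)/sin δ ≈ 1.446.
p = a·p₁ + b·p₂ ≈ (-0.998, 0.065, 0.013); φ = arcsin(p_z) ≈ 0.74°, λ = atan2(p_y, p_x) ≈ 176.29°.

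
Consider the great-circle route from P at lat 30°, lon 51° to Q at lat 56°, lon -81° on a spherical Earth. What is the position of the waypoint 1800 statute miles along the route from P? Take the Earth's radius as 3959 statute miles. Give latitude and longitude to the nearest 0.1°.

≈ lat 52.6°, lon 33.4°

From cos δ = sin φ₁ sin φ₂ + cos φ₁ cos φ₂ cos Δλ, the central angle is δ ≈ 1.480 rad (84.8°). The total great-circle distance is δ·R ≈ 1.480 × 3959 ≈ 5860 mi, so the target fraction is f = 1800/5860 ≈ 0.307.
Interpolate at f ≈ 0.307 with slerp weights a = sin((1−f)δ)/sin δ ≈ 0.859, b = sin(fδ)/sin δ ≈ 0.441.
p = a·p₁ + b·p₂ ≈ (0.506, 0.334, 0.795); φ = arcsin(p_z) ≈ 52.64°, λ = atan2(p_y, p_x) ≈ 33.42°.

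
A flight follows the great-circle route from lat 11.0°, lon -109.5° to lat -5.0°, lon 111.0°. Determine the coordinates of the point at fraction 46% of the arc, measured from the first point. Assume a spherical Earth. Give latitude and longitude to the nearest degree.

The haversine formula gives a central angle δ ≈ 2.434 rad (139.5°) between the endpoints.
Interpolate at f = 0.46 with slerp weights a = sin((1−f)δ)/sin δ ≈ 1.489, b = sin(fδ)/sin δ ≈ 1.385.
p = a·p₁ + b·p₂ ≈ (-0.983, -0.089, 0.163); φ = arcsin(p_z) ≈ 9.40°, λ = atan2(p_y, p_x) ≈ -174.80°.

≈ lat 9°, lon -175°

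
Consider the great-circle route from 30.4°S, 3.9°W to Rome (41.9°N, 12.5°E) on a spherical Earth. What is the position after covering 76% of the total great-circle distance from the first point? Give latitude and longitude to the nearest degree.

Write both endpoints as unit vectors p₁, p₂ with components (cos φ cos λ, cos φ sin λ, sin φ).
The central angle between the endpoints is δ = arccos(p₁·p₂) ≈ 1.289 rad (73.9°).
Interpolate at f = 0.76 with slerp weights a = sin((1−f)δ)/sin δ ≈ 0.317, b = sin(fδ)/sin δ ≈ 0.864.
p = a·p₁ + b·p₂ ≈ (0.901, 0.121, 0.417); φ = arcsin(p_z) ≈ 24.64°, λ = atan2(p_y, p_x) ≈ 7.63°.

≈ 25°N, 8°E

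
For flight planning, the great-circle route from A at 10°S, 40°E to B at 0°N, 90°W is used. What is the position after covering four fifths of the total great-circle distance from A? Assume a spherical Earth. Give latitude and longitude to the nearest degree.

≈ 6°S, 65°W

Write both endpoints as unit vectors p₁, p₂ with components (cos φ cos λ, cos φ sin λ, sin φ).
The central angle between the endpoints is δ = arccos(p₁·p₂) ≈ 2.256 rad (129.3°).
Interpolate at f = 4/5 with slerp weights a = sin((1−f)δ)/sin δ ≈ 0.563, b = sin(fδ)/sin δ ≈ 1.257.
p = a·p₁ + b·p₂ ≈ (0.425, -0.900, -0.098); φ = arcsin(p_z) ≈ -5.61°, λ = atan2(p_y, p_x) ≈ -64.72°.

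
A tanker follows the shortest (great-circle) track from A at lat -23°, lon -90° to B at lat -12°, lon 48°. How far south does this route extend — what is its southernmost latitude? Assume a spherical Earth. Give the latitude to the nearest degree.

≈ -42°

The great circle lies in the plane with unit normal n̂ = (p₁ × p₂)/|p₁ × p₂|.
Here n̂_z ≈ +0.745; the vertex latitude is φ_max = arccos|n̂_z| ≈ 41.9°.
Check via Clairaut: cos φ_max = |cos φ₁| · sin C = cos(23.0°)·sin(126.0°) ≈ 0.745, again giving ≈ 41.9°.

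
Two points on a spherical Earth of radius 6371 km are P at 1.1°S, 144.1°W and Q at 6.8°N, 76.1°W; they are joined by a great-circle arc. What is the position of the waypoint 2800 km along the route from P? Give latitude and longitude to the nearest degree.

≈ 2°N, 119°W

The haversine formula gives a central angle δ ≈ 1.192 rad (68.3°) between the endpoints. The total great-circle distance is δ·R ≈ 1.192 × 6371 ≈ 7595 km, so the target fraction is f = 2800/7595 ≈ 0.369.
Interpolate at f ≈ 0.369 with slerp weights a = sin((1−f)δ)/sin δ ≈ 0.736, b = sin(fδ)/sin δ ≈ 0.458.
p = a·p₁ + b·p₂ ≈ (-0.487, -0.873, 0.040); φ = arcsin(p_z) ≈ 2.30°, λ = atan2(p_y, p_x) ≈ -119.14°.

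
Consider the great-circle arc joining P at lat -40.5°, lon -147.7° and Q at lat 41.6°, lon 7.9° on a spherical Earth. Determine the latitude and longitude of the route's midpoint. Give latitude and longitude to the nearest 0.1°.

≈ lat 2.6°, lon -72.1°

Write both endpoints as unit vectors p₁, p₂ with components (cos φ cos λ, cos φ sin λ, sin φ).
The central angle between the endpoints is δ = arccos(p₁·p₂) ≈ 2.821 rad (161.6°).
Interpolate at f = 1/2 with slerp weights a = sin((1−f)δ)/sin δ ≈ 3.132, b = sin(fδ)/sin δ ≈ 3.132.
p = a·p₁ + b·p₂ ≈ (0.307, -0.951, 0.045); φ = arcsin(p_z) ≈ 2.60°, λ = atan2(p_y, p_x) ≈ -72.11°.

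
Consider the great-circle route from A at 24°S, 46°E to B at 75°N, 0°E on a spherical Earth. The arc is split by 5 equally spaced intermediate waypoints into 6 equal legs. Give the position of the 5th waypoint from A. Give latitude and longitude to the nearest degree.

≈ 60°N, 24°E

From cos δ = sin φ₁ sin φ₂ + cos φ₁ cos φ₂ cos Δλ, the central angle is δ ≈ 1.801 rad (103.2°).
Interpolate at f = 5/6 with slerp weights a = sin((1−f)δ)/sin δ ≈ 0.304, b = sin(fδ)/sin δ ≈ 1.025.
p = a·p₁ + b·p₂ ≈ (0.458, 0.200, 0.866); φ = arcsin(p_z) ≈ 60.02°, λ = atan2(p_y, p_x) ≈ 23.55°.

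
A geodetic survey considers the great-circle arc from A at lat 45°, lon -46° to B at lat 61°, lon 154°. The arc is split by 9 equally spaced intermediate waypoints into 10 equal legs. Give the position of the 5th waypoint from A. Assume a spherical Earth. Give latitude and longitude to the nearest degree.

≈ lat 79°, lon -79°

From cos δ = sin φ₁ sin φ₂ + cos φ₁ cos φ₂ cos Δλ, the central angle is δ ≈ 1.270 rad (72.8°).
Interpolate at f = 5/10 with slerp weights a = sin((1−f)δ)/sin δ ≈ 0.621, b = sin(fδ)/sin δ ≈ 0.621.
p = a·p₁ + b·p₂ ≈ (0.034, -0.184, 0.982); φ = arcsin(p_z) ≈ 79.22°, λ = atan2(p_y, p_x) ≈ -79.39°.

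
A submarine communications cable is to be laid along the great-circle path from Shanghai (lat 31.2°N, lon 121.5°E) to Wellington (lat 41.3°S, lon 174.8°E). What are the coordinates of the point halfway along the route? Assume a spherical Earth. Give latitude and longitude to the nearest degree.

Write both endpoints as unit vectors p₁, p₂ with components (cos φ cos λ, cos φ sin λ, sin φ).
The central angle between the endpoints is δ = arccos(p₁·p₂) ≈ 1.529 rad (87.6°).
Interpolate at f = 1/2 with slerp weights a = sin((1−f)δ)/sin δ ≈ 0.693, b = sin(fδ)/sin δ ≈ 0.693.
p = a·p₁ + b·p₂ ≈ (-0.828, 0.552, -0.098); φ = arcsin(p_z) ≈ -5.64°, λ = atan2(p_y, p_x) ≈ 146.29°.

≈ lat 6°S, lon 146°E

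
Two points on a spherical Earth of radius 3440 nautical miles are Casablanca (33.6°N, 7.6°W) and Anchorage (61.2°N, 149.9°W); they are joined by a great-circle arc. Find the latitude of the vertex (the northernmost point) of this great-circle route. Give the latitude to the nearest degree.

≈ 76°N

The great circle lies in the plane with unit normal n̂ = (p₁ × p₂)/|p₁ × p₂|.
Here n̂_z ≈ -0.249; the vertex latitude is φ_max = arccos|n̂_z| ≈ 75.6°.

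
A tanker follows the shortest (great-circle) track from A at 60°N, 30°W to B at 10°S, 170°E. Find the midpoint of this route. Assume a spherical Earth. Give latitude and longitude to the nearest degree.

≈ 52°N, 172°W

The haversine formula gives a central angle δ ≈ 2.231 rad (127.8°) between the endpoints.
Interpolate at f = 1/2 with slerp weights a = sin((1−f)δ)/sin δ ≈ 1.137, b = sin(fδ)/sin δ ≈ 1.137.
p = a·p₁ + b·p₂ ≈ (-0.610, -0.090, 0.787); φ = arcsin(p_z) ≈ 51.91°, λ = atan2(p_y, p_x) ≈ -171.63°.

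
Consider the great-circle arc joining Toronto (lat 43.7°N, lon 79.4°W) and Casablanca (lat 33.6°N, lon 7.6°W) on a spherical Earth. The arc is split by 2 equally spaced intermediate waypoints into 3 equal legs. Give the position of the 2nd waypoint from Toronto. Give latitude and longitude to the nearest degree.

Write both endpoints as unit vectors p₁, p₂ with components (cos φ cos λ, cos φ sin λ, sin φ).
The central angle between the endpoints is δ = arccos(p₁·p₂) ≈ 0.964 rad (55.2°).
Interpolate at f = 2/3 with slerp weights a = sin((1−f)δ)/sin δ ≈ 0.384, b = sin(fδ)/sin δ ≈ 0.730.
p = a·p₁ + b·p₂ ≈ (0.653, -0.354, 0.669); φ = arcsin(p_z) ≈ 42.02°, λ = atan2(p_y, p_x) ≈ -28.42°.

≈ lat 42°N, lon 28°W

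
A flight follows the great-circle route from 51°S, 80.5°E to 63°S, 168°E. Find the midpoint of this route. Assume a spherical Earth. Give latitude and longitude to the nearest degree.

≈ 65°S, 115°E

Write both endpoints as unit vectors p₁, p₂ with components (cos φ cos λ, cos φ sin λ, sin φ).
The central angle between the endpoints is δ = arccos(p₁·p₂) ≈ 0.789 rad (45.2°).
Interpolate at f = 1/2 with slerp weights a = sin((1−f)δ)/sin δ ≈ 0.542, b = sin(fδ)/sin δ ≈ 0.542.
p = a·p₁ + b·p₂ ≈ (-0.184, 0.387, -0.903); φ = arcsin(p_z) ≈ -64.61°, λ = atan2(p_y, p_x) ≈ 115.44°.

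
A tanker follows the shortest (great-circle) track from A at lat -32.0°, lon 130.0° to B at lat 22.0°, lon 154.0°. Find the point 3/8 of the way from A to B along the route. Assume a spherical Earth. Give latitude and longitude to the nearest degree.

Convert each endpoint to a unit vector on the sphere (x = cos φ cos λ, y = cos φ sin λ, z = sin φ).
The central angle between the endpoints is δ = arccos(p₁·p₂) ≈ 1.024 rad (58.7°).
Interpolate at f = 3/8 with slerp weights a = sin((1−f)δ)/sin δ ≈ 0.699, b = sin(fδ)/sin δ ≈ 0.439.
p = a·p₁ + b·p₂ ≈ (-0.747, 0.632, -0.206); φ = arcsin(p_z) ≈ -11.90°, λ = atan2(p_y, p_x) ≈ 139.73°.

≈ lat -12°, lon 140°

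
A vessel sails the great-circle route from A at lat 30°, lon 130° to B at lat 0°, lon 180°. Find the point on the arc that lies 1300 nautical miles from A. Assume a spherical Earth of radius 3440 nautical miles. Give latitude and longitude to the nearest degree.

The haversine formula gives a central angle δ ≈ 0.980 rad (56.2°) between the endpoints. The total great-circle distance is δ·R ≈ 0.980 × 3440 ≈ 3373 nmi, so the target fraction is f = 1300/3373 ≈ 0.385.
Interpolate at f ≈ 0.385 with slerp weights a = sin((1−f)δ)/sin δ ≈ 0.682, b = sin(fδ)/sin δ ≈ 0.444.
p = a·p₁ + b·p₂ ≈ (-0.824, 0.453, 0.341); φ = arcsin(p_z) ≈ 19.94°, λ = atan2(p_y, p_x) ≈ 151.22°.

≈ lat 20°, lon 151°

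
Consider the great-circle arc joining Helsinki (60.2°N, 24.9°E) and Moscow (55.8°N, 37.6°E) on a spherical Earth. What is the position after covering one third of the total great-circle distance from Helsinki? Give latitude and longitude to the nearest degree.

≈ 59°N, 29°E

From cos δ = sin φ₁ sin φ₂ + cos φ₁ cos φ₂ cos Δλ, the central angle is δ ≈ 0.140 rad (8.0°).
Interpolate at f = 1/3 with slerp weights a = sin((1−f)δ)/sin δ ≈ 0.668, b = sin(fδ)/sin δ ≈ 0.334.
p = a·p₁ + b·p₂ ≈ (0.450, 0.254, 0.856); φ = arcsin(p_z) ≈ 58.88°, λ = atan2(p_y, p_x) ≈ 29.48°.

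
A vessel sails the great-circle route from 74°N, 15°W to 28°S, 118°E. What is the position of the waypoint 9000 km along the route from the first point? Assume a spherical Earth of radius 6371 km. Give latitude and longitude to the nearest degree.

≈ 18°N, 107°E

Write both endpoints as unit vectors p₁, p₂ with components (cos φ cos λ, cos φ sin λ, sin φ).
The central angle between the endpoints is δ = arccos(p₁·p₂) ≈ 2.236 rad (128.1°). The total great-circle distance is δ·R ≈ 2.236 × 6371 ≈ 14246 km, so the target fraction is f = 9000/14246 ≈ 0.632.
Interpolate at f ≈ 0.632 with slerp weights a = sin((1−f)δ)/sin δ ≈ 0.932, b = sin(fδ)/sin δ ≈ 1.255.
p = a·p₁ + b·p₂ ≈ (-0.272, 0.912, 0.307); φ = arcsin(p_z) ≈ 17.87°, λ = atan2(p_y, p_x) ≈ 106.61°.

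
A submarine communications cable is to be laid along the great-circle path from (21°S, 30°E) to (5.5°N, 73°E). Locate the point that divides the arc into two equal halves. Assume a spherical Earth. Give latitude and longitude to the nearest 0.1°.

≈ (8.3°S, 52.2°E)

Write both endpoints as unit vectors p₁, p₂ with components (cos φ cos λ, cos φ sin λ, sin φ).
The central angle between the endpoints is δ = arccos(p₁·p₂) ≈ 0.869 rad (49.8°).
Interpolate at f = 1/2 with slerp weights a = sin((1−f)δ)/sin δ ≈ 0.551, b = sin(fδ)/sin δ ≈ 0.551.
p = a·p₁ + b·p₂ ≈ (0.606, 0.782, -0.145); φ = arcsin(p_z) ≈ -8.32°, λ = atan2(p_y, p_x) ≈ 52.22°.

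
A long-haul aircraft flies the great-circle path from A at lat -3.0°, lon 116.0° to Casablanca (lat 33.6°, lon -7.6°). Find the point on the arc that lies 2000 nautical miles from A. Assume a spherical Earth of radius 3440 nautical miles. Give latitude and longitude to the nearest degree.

Convert each endpoint to a unit vector on the sphere (x = cos φ cos λ, y = cos φ sin λ, z = sin φ).
The central angle between the endpoints is δ = arccos(p₁·p₂) ≈ 2.082 rad (119.3°). The total great-circle distance is δ·R ≈ 2.082 × 3440 ≈ 7162 nmi, so the target fraction is f = 2000/7162 ≈ 0.279.
Interpolate at f ≈ 0.279 with slerp weights a = sin((1−f)δ)/sin δ ≈ 1.144, b = sin(fδ)/sin δ ≈ 0.630.
p = a·p₁ + b·p₂ ≈ (0.019, 0.957, 0.289); φ = arcsin(p_z) ≈ 16.77°, λ = atan2(p_y, p_x) ≈ 88.85°.

≈ lat 17°, lon 89°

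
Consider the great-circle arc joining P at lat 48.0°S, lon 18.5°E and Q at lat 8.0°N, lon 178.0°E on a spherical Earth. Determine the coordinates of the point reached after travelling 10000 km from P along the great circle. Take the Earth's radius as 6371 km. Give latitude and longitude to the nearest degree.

Write both endpoints as unit vectors p₁, p₂ with components (cos φ cos λ, cos φ sin λ, sin φ).
The central angle between the endpoints is δ = arccos(p₁·p₂) ≈ 2.380 rad (136.4°). The total great-circle distance is δ·R ≈ 2.380 × 6371 ≈ 15166 km, so the target fraction is f = 10000/15166 ≈ 0.659.
Interpolate at f ≈ 0.659 with slerp weights a = sin((1−f)δ)/sin δ ≈ 1.051, b = sin(fδ)/sin δ ≈ 1.450.
p = a·p₁ + b·p₂ ≈ (-0.768, 0.273, -0.579); φ = arcsin(p_z) ≈ -35.40°, λ = atan2(p_y, p_x) ≈ 160.41°.

≈ lat 35°S, lon 160°E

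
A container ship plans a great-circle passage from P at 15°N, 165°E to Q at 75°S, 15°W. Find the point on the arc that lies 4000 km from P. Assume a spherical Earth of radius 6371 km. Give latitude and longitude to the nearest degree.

≈ 21°S, 165°E

Convert each endpoint to a unit vector on the sphere (x = cos φ cos λ, y = cos φ sin λ, z = sin φ).
The central angle between the endpoints is δ = arccos(p₁·p₂) ≈ 2.094 rad (120.0°). The total great-circle distance is δ·R ≈ 2.094 × 6371 ≈ 13343 km, so the target fraction is f = 4000/13343 ≈ 0.300.
Interpolate at f ≈ 0.300 with slerp weights a = sin((1−f)δ)/sin δ ≈ 1.148, b = sin(fδ)/sin δ ≈ 0.678.
p = a·p₁ + b·p₂ ≈ (-0.902, 0.242, -0.358); φ = arcsin(p_z) ≈ -20.97°, λ = atan2(p_y, p_x) ≈ 165.00°.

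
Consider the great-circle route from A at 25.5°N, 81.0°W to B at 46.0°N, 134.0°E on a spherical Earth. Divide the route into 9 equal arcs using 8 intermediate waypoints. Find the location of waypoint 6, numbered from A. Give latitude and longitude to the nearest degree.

From cos δ = sin φ₁ sin φ₂ + cos φ₁ cos φ₂ cos Δλ, the central angle is δ ≈ 1.776 rad (101.8°).
Interpolate at f = 6/9 with slerp weights a = sin((1−f)δ)/sin δ ≈ 0.570, b = sin(fδ)/sin δ ≈ 0.946.
p = a·p₁ + b·p₂ ≈ (-0.376, -0.035, 0.926); φ = arcsin(p_z) ≈ 67.81°, λ = atan2(p_y, p_x) ≈ -174.62°.

≈ 68°N, 175°W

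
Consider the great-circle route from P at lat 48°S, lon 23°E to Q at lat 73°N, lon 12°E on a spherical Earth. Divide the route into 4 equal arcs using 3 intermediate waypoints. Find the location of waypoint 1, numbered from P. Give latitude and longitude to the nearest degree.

The haversine formula gives a central angle δ ≈ 2.116 rad (121.2°) between the endpoints.
Interpolate at f = 1/4 with slerp weights a = sin((1−f)δ)/sin δ ≈ 1.169, b = sin(fδ)/sin δ ≈ 0.590.
p = a·p₁ + b·p₂ ≈ (0.889, 0.342, -0.305); φ = arcsin(p_z) ≈ -17.73°, λ = atan2(p_y, p_x) ≈ 21.02°.

≈ lat 18°S, lon 21°E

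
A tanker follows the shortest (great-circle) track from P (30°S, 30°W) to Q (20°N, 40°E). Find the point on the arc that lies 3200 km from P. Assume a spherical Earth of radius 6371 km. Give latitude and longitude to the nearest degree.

≈ (14°S, 4°W)

Write both endpoints as unit vectors p₁, p₂ with components (cos φ cos λ, cos φ sin λ, sin φ).
The central angle between the endpoints is δ = arccos(p₁·p₂) ≈ 1.463 rad (83.8°). The total great-circle distance is δ·R ≈ 1.463 × 6371 ≈ 9322 km, so the target fraction is f = 3200/9322 ≈ 0.343.
Interpolate at f ≈ 0.343 with slerp weights a = sin((1−f)δ)/sin δ ≈ 0.825, b = sin(fδ)/sin δ ≈ 0.484.
p = a·p₁ + b·p₂ ≈ (0.967, -0.065, -0.247); φ = arcsin(p_z) ≈ -14.28°, λ = atan2(p_y, p_x) ≈ -3.82°.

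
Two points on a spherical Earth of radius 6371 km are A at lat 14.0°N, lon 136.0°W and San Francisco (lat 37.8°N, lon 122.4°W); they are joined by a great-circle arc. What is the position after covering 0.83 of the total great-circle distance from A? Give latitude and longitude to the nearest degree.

≈ lat 34°N, lon 125°W

Write both endpoints as unit vectors p₁, p₂ with components (cos φ cos λ, cos φ sin λ, sin φ).
The central angle between the endpoints is δ = arccos(p₁·p₂) ≈ 0.466 rad (26.7°).
Interpolate at f = 0.83 with slerp weights a = sin((1−f)δ)/sin δ ≈ 0.176, b = sin(fδ)/sin δ ≈ 0.840.
p = a·p₁ + b·p₂ ≈ (-0.478, -0.679, 0.557); φ = arcsin(p_z) ≈ 33.86°, λ = atan2(p_y, p_x) ≈ -125.17°.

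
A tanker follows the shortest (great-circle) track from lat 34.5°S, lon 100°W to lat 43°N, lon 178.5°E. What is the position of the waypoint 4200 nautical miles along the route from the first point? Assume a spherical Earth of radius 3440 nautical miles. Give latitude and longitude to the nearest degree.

Convert each endpoint to a unit vector on the sphere (x = cos φ cos λ, y = cos φ sin λ, z = sin φ).
The central angle between the endpoints is δ = arccos(p₁·p₂) ≈ 1.873 rad (107.3°). The total great-circle distance is δ·R ≈ 1.873 × 3440 ≈ 6442 nmi, so the target fraction is f = 4200/6442 ≈ 0.652.
Interpolate at f ≈ 0.652 with slerp weights a = sin((1−f)δ)/sin δ ≈ 0.635, b = sin(fδ)/sin δ ≈ 0.984.
p = a·p₁ + b·p₂ ≈ (-0.810, -0.497, 0.311); φ = arcsin(p_z) ≈ 18.13°, λ = atan2(p_y, p_x) ≈ -148.49°.

≈ lat 18°N, lon 148°W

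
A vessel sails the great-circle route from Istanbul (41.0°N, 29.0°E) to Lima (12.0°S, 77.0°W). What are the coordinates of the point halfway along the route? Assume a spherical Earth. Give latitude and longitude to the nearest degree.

≈ 23°N, 34°W

From cos δ = sin φ₁ sin φ₂ + cos φ₁ cos φ₂ cos Δλ, the central angle is δ ≈ 1.918 rad (109.9°).
Interpolate at f = 1/2 with slerp weights a = sin((1−f)δ)/sin δ ≈ 0.870, b = sin(fδ)/sin δ ≈ 0.870.
p = a·p₁ + b·p₂ ≈ (0.766, -0.511, 0.390); φ = arcsin(p_z) ≈ 22.96°, λ = atan2(p_y, p_x) ≈ -33.71°.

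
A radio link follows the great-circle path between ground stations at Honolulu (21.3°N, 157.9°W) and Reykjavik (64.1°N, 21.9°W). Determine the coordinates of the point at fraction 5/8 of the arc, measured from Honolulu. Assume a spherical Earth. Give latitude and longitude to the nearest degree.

The haversine formula gives a central angle δ ≈ 1.537 rad (88.1°) between the endpoints.
Interpolate at f = 5/8 with slerp weights a = sin((1−f)δ)/sin δ ≈ 0.545, b = sin(fδ)/sin δ ≈ 0.820.
p = a·p₁ + b·p₂ ≈ (-0.138, -0.325, 0.936); φ = arcsin(p_z) ≈ 69.33°, λ = atan2(p_y, p_x) ≈ -113.08°.

≈ 69°N, 113°W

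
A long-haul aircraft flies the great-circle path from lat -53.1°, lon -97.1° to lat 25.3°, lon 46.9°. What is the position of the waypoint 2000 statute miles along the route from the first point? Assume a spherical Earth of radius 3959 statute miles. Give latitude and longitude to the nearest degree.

≈ lat -58°, lon -45°

From cos δ = sin φ₁ sin φ₂ + cos φ₁ cos φ₂ cos Δλ, the central angle is δ ≈ 2.467 rad (141.3°). The total great-circle distance is δ·R ≈ 2.467 × 3959 ≈ 9767 mi, so the target fraction is f = 2000/9767 ≈ 0.205.
Interpolate at f ≈ 0.205 with slerp weights a = sin((1−f)δ)/sin δ ≈ 1.480, b = sin(fδ)/sin δ ≈ 0.775.
p = a·p₁ + b·p₂ ≈ (0.369, -0.370, -0.853); φ = arcsin(p_z) ≈ -58.49°, λ = atan2(p_y, p_x) ≈ -45.13°.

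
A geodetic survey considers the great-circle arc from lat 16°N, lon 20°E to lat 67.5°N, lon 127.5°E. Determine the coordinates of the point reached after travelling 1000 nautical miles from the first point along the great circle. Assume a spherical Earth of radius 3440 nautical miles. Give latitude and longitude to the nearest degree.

From cos δ = sin φ₁ sin φ₂ + cos φ₁ cos φ₂ cos Δλ, the central angle is δ ≈ 1.426 rad (81.7°). The total great-circle distance is δ·R ≈ 1.426 × 3440 ≈ 4906 nmi, so the target fraction is f = 1000/4906 ≈ 0.204.
Interpolate at f ≈ 0.204 with slerp weights a = sin((1−f)δ)/sin δ ≈ 0.916, b = sin(fδ)/sin δ ≈ 0.290.
p = a·p₁ + b·p₂ ≈ (0.760, 0.389, 0.520); φ = arcsin(p_z) ≈ 31.34°, λ = atan2(p_y, p_x) ≈ 27.11°.

≈ lat 31°N, lon 27°E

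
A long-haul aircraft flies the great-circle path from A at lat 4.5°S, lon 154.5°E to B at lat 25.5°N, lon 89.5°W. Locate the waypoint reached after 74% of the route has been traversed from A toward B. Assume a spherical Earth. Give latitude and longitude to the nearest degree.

≈ lat 26°N, lon 123°W

From cos δ = sin φ₁ sin φ₂ + cos φ₁ cos φ₂ cos Δλ, the central angle is δ ≈ 2.013 rad (115.4°).
Interpolate at f = 0.74 with slerp weights a = sin((1−f)δ)/sin δ ≈ 0.553, b = sin(fδ)/sin δ ≈ 1.103.
p = a·p₁ + b·p₂ ≈ (-0.489, -0.758, 0.431); φ = arcsin(p_z) ≈ 25.56°, λ = atan2(p_y, p_x) ≈ -122.83°.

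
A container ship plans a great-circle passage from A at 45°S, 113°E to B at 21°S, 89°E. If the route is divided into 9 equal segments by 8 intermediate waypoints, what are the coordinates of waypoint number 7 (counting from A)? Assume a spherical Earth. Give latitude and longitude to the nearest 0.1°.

≈ 26.7°S, 93.3°E

Write both endpoints as unit vectors p₁, p₂ with components (cos φ cos λ, cos φ sin λ, sin φ).
The central angle between the endpoints is δ = arccos(p₁·p₂) ≈ 0.542 rad (31.1°).
Interpolate at f = 7/9 with slerp weights a = sin((1−f)δ)/sin δ ≈ 0.233, b = sin(fδ)/sin δ ≈ 0.793.
p = a·p₁ + b·p₂ ≈ (-0.051, 0.892, -0.449); φ = arcsin(p_z) ≈ -26.68°, λ = atan2(p_y, p_x) ≈ 93.30°.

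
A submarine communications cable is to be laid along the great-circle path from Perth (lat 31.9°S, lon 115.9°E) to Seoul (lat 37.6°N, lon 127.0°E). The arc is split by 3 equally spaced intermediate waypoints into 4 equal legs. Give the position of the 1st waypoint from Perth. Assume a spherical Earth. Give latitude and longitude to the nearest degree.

≈ lat 15°S, lon 119°E

From cos δ = sin φ₁ sin φ₂ + cos φ₁ cos φ₂ cos Δλ, the central angle is δ ≈ 1.226 rad (70.3°).
Interpolate at f = 1/4 with slerp weights a = sin((1−f)δ)/sin δ ≈ 0.845, b = sin(fδ)/sin δ ≈ 0.321.
p = a·p₁ + b·p₂ ≈ (-0.466, 0.848, -0.251); φ = arcsin(p_z) ≈ -14.53°, λ = atan2(p_y, p_x) ≈ 118.80°.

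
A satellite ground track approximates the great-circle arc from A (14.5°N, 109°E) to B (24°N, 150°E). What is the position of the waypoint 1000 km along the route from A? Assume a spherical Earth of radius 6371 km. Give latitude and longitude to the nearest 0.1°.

≈ (17.4°N, 117.8°E)

Write both endpoints as unit vectors p₁, p₂ with components (cos φ cos λ, cos φ sin λ, sin φ).
The central angle between the endpoints is δ = arccos(p₁·p₂) ≈ 0.693 rad (39.7°). The total great-circle distance is δ·R ≈ 0.693 × 6371 ≈ 4415 km, so the target fraction is f = 1000/4415 ≈ 0.226.
Interpolate at f ≈ 0.226 with slerp weights a = sin((1−f)δ)/sin δ ≈ 0.799, b = sin(fδ)/sin δ ≈ 0.245.
p = a·p₁ + b·p₂ ≈ (-0.446, 0.844, 0.300); φ = arcsin(p_z) ≈ 17.44°, λ = atan2(p_y, p_x) ≈ 117.84°.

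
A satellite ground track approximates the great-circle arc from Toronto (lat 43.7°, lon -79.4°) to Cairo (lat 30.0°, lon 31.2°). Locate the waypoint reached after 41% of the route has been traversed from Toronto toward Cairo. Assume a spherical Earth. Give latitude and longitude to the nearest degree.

≈ lat 54°, lon -29°

From cos δ = sin φ₁ sin φ₂ + cos φ₁ cos φ₂ cos Δλ, the central angle is δ ≈ 1.445 rad (82.8°).
Interpolate at f = 0.41 with slerp weights a = sin((1−f)δ)/sin δ ≈ 0.759, b = sin(fδ)/sin δ ≈ 0.563.
p = a·p₁ + b·p₂ ≈ (0.518, -0.287, 0.806); φ = arcsin(p_z) ≈ 53.70°, λ = atan2(p_y, p_x) ≈ -28.98°.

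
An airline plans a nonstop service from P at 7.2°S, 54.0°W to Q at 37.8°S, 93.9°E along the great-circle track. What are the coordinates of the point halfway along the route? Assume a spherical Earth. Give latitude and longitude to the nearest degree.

The haversine formula gives a central angle δ ≈ 2.198 rad (126.0°) between the endpoints.
Interpolate at f = 1/2 with slerp weights a = sin((1−f)δ)/sin δ ≈ 1.101, b = sin(fδ)/sin δ ≈ 1.101.
p = a·p₁ + b·p₂ ≈ (0.583, -0.016, -0.813); φ = arcsin(p_z) ≈ -54.34°, λ = atan2(p_y, p_x) ≈ -1.55°.

≈ 54°S, 2°W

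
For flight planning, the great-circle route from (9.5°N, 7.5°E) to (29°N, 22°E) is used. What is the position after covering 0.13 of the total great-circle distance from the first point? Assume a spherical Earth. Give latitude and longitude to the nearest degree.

≈ (12°N, 9°E)

The haversine formula gives a central angle δ ≈ 0.415 rad (23.8°) between the endpoints.
Interpolate at f = 0.13 with slerp weights a = sin((1−f)δ)/sin δ ≈ 0.876, b = sin(fδ)/sin δ ≈ 0.134.
p = a·p₁ + b·p₂ ≈ (0.965, 0.157, 0.209); φ = arcsin(p_z) ≈ 12.09°, λ = atan2(p_y, p_x) ≈ 9.22°.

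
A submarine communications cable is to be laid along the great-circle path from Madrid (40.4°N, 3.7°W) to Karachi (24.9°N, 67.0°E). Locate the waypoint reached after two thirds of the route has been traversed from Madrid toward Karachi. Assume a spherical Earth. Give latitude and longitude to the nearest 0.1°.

Write both endpoints as unit vectors p₁, p₂ with components (cos φ cos λ, cos φ sin λ, sin φ).
The central angle between the endpoints is δ = arccos(p₁·p₂) ≈ 1.046 rad (59.9°).
Interpolate at f = 2/3 with slerp weights a = sin((1−f)δ)/sin δ ≈ 0.395, b = sin(fδ)/sin δ ≈ 0.742.
p = a·p₁ + b·p₂ ≈ (0.563, 0.600, 0.568); φ = arcsin(p_z) ≈ 34.63°, λ = atan2(p_y, p_x) ≈ 46.83°.

≈ (34.6°N, 46.8°E)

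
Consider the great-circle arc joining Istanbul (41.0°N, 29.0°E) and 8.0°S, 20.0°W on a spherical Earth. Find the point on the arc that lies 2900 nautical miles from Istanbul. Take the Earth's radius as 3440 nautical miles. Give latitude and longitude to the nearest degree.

The haversine formula gives a central angle δ ≈ 1.160 rad (66.5°) between the endpoints. The total great-circle distance is δ·R ≈ 1.160 × 3440 ≈ 3992 nmi, so the target fraction is f = 2900/3992 ≈ 0.727.
Interpolate at f ≈ 0.727 with slerp weights a = sin((1−f)δ)/sin δ ≈ 0.340, b = sin(fδ)/sin δ ≈ 0.814.
p = a·p₁ + b·p₂ ≈ (0.982, -0.151, 0.110); φ = arcsin(p_z) ≈ 6.31°, λ = atan2(p_y, p_x) ≈ -8.75°.

≈ 6°N, 9°W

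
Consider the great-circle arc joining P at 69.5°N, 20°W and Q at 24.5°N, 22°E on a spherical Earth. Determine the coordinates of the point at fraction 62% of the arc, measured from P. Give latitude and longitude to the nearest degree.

Write both endpoints as unit vectors p₁, p₂ with components (cos φ cos λ, cos φ sin λ, sin φ).
The central angle between the endpoints is δ = arccos(p₁·p₂) ≈ 0.895 rad (51.3°).
Interpolate at f = 0.62 with slerp weights a = sin((1−f)δ)/sin δ ≈ 0.428, b = sin(fδ)/sin δ ≈ 0.675.
p = a·p₁ + b·p₂ ≈ (0.710, 0.179, 0.681); φ = arcsin(p_z) ≈ 42.89°, λ = atan2(p_y, p_x) ≈ 14.14°.

≈ 43°N, 14°E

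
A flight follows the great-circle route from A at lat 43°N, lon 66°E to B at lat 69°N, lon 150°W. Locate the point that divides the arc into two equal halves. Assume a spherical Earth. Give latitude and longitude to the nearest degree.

≈ lat 73°N, lon 92°E

The haversine formula gives a central angle δ ≈ 1.132 rad (64.9°) between the endpoints.
Interpolate at f = 1/2 with slerp weights a = sin((1−f)δ)/sin δ ≈ 0.592, b = sin(fδ)/sin δ ≈ 0.592.
p = a·p₁ + b·p₂ ≈ (-0.008, 0.290, 0.957); φ = arcsin(p_z) ≈ 73.16°, λ = atan2(p_y, p_x) ≈ 91.51°.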